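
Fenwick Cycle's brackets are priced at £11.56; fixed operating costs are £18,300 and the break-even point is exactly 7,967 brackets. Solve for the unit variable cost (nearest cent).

At break-even, FC = Q × (P − VC), so P − VC = £18,300 ÷ 7,967 = £2.2970.
Hence VC = price − CM = £11.56 − £2.2970 = £9.26.

£9.26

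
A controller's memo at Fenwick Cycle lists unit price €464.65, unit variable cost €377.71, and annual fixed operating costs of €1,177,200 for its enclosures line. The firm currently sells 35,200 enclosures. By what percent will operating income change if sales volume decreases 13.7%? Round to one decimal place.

Total contribution margin = 35,200 × €86.94 = €3,060,288.00.
Subtracting fixed costs: EBIT = €3,060,288.00 − €1,177,200 = €1,883,088.00.
Degree of operating leverage = €3,060,288.00 / €1,883,088.00 = 1.6251.
%ΔEBIT = DOL × %ΔSales = 1.6251 × -13.7% = -22.3%.

-22.3%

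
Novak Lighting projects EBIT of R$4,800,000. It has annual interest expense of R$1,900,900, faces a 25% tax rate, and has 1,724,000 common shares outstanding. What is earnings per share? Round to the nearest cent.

Interest = R$1,900,900.00, so EBT = R$4,800,000 − R$1,900,900.00 = R$2,899,100.00.
After tax at 25%: net income = R$2,899,100.00 × 0.75 = R$2,174,325.00.
Per share: R$2,174,325.00 / 1,724,000 shares = R$1.26.

R$1.26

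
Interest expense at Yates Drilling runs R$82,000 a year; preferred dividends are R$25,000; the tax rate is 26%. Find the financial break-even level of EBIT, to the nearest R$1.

Grossing the preferred dividend up to pre-tax terms: R$25,000 / (1 − 0.26) = R$33,783.78.
Financial break-even EBIT = interest + D_p ÷ (1 − t) = R$82,000 + R$33,783.78 = R$115,783.78.

R$115,784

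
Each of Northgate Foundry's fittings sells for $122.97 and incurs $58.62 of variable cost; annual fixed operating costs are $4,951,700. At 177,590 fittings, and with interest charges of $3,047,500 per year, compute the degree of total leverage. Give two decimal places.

3.33

At 177,590 units, contribution = 177,590 × $64.35 = $11,427,916.50.
Subtracting fixed costs: EBIT = $11,427,916.50 − $4,951,700 = $6,476,216.50. Interest = $3,047,500.00, so EBIT − I = $3,428,716.50.
Degree of total leverage = total CM / (EBIT − interest) = $11,427,916.50 / $3,428,716.50 = 3.3330.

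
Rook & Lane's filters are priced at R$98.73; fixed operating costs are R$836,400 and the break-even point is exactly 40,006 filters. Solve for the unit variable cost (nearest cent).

At break-even, FC = Q × (P − VC), so P − VC = R$836,400 ÷ 40,006 = R$20.9069.
Hence VC = price − CM = R$98.73 − R$20.9069 = R$77.82.

R$77.82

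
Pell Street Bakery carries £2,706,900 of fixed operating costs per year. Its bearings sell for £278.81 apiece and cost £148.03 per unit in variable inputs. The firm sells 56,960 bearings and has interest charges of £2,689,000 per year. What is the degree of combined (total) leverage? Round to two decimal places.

Contribution at this volume is 56,960 × £130.78 = £7,449,228.80.
Subtracting fixed costs: EBIT = £7,449,228.80 − £2,706,900 = £4,742,328.80. Interest = £2,689,000.00.
DOL = £7,449,228.80 ÷ £4,742,328.80 = 1.5708; DFL = £4,742,328.80 ÷ £2,053,328.80 = 2.3096.
DCL = DOL × DFL = 1.5708 × 2.3096 = 3.6279.

3.63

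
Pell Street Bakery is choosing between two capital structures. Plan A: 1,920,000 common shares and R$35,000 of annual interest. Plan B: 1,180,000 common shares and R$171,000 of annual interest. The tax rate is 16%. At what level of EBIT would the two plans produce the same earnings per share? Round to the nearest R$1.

At indifference, (EBIT − 35,000)(1 − t)/1,920,000 = (EBIT − 171,000)(1 − t)/1,180,000.
The (1 − t) factor cancels: (EBIT − 35,000) × 1,180,000 = (EBIT − 171,000) × 1,920,000.
EBIT × (1,920,000 − 1,180,000) = 171,000 × 1,920,000 − 35,000 × 1,180,000 = 287,020,000,000, so EBIT = 287,020,000,000 ÷ 740,000 = 387,864.86.

R$387,865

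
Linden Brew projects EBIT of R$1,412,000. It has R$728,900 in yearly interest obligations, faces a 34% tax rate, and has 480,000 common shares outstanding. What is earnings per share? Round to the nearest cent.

R$0.94

Pre-tax income = R$1,412,000 − R$728,900.00 = R$683,100.00.
Net income = R$683,100.00 × (1 − 0.34) = R$450,846.00.
Per share: R$450,846.00 / 480,000 shares = R$0.94.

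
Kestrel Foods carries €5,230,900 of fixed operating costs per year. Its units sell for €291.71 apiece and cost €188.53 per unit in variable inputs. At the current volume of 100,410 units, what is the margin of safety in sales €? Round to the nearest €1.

€14,501,826

Each unit contributes €291.71 − €188.53 = €103.18. Break-even units = €5,230,900 ÷ €103.18 = 50,696.84; break-even revenue = 50,696.84 × €291.71 = €14,788,775.33.
Actual sales revenue = 100,410 × €291.71 = €29,290,601.10.
Margin of safety = €29,290,601.10 − €14,788,775.33 = €14,501,826.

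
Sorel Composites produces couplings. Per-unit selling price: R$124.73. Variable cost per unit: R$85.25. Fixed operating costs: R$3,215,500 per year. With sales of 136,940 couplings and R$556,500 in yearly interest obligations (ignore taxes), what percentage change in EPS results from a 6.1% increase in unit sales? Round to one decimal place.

At 136,940 units, contribution = 136,940 × R$39.48 = R$5,406,391.20.
Operating income = contribution − fixed costs = R$5,406,391.20 − R$3,215,500 = R$2,190,891.20.
Interest = R$556,500.00, so EBIT − I = R$1,634,391.20.
DCL = total CM / (EBIT − I) = R$5,406,391.20 / R$1,634,391.20 = 3.3079.
EPS therefore changes by 3.3079 × (+6.1%) = +20.2%.

+20.2%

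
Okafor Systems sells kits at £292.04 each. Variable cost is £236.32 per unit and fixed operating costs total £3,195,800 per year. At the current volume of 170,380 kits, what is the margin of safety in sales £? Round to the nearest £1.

£33,007,929

Contribution margin per unit = £292.04 − £236.32 = £55.72. Break-even units = £3,195,800 ÷ £55.72 = 57,354.63; break-even revenue = 57,354.63 × £292.04 = £16,749,846.23.
Actual sales revenue = 170,380 × £292.04 = £49,757,775.20.
Margin of safety = £49,757,775.20 − £16,749,846.23 = £33,007,929.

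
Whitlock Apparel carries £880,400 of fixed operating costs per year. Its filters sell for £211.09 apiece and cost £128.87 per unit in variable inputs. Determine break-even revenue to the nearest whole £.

£2,260,322

Contribution margin per unit = £211.09 − £128.87 = £82.22, a CM ratio of £82.22 ÷ £211.09 = 0.3895.
Break-even revenue = fixed costs × price ÷ CM = £880,400 × £211.09 ÷ £82.22 = £2,260,322.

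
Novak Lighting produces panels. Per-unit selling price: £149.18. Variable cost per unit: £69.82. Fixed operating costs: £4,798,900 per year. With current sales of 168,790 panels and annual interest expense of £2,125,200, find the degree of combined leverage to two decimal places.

Contribution at this volume is 168,790 × £79.36 = £13,395,174.40.
EBIT = £13,395,174.40 − £4,798,900 = £8,596,274.40. Interest = £2,125,200.00, so EBIT − I = £6,471,074.40.
Degree of total leverage = total CM / (EBIT − interest) = £13,395,174.40 / £6,471,074.40 = 2.0700.

2.07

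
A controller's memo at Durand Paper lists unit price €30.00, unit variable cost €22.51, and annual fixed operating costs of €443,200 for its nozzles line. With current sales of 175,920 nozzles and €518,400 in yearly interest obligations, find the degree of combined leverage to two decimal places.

3.70

Total contribution margin = 175,920 × €7.49 = €1,317,640.80.
Operating income = contribution − fixed costs = €1,317,640.80 − €443,200 = €874,440.80. Interest = €518,400.00.
DOL = €1,317,640.80 ÷ €874,440.80 = 1.5068; DFL = €874,440.80 ÷ €356,040.80 = 2.4560.
DCL = DOL × DFL = 1.5068 × 2.4560 = 3.7007.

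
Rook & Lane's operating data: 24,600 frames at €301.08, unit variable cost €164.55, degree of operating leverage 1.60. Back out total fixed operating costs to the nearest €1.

At 24,600 units, contribution = 24,600 × €136.53 = €3,358,638.00.
DOL = contribution / EBIT, so EBIT = €3,358,638.00 / 1.60 = €2,099,148.75.
And FC = contribution − EBIT = €3,358,638.00 − €2,099,148.75 = €1,259,489.

€1,259,489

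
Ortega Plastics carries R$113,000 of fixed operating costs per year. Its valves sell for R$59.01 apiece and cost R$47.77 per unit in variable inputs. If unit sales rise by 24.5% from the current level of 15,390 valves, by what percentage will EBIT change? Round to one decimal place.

At 15,390 units, contribution = 15,390 × R$11.24 = R$172,983.60.
EBIT = R$172,983.60 − R$113,000 = R$59,983.60.
So DOL = total CM / EBIT = R$172,983.60 / R$59,983.60 = 2.8838.
So EBIT moves 2.8838 × (+24.5%) = +70.7%.

+70.7%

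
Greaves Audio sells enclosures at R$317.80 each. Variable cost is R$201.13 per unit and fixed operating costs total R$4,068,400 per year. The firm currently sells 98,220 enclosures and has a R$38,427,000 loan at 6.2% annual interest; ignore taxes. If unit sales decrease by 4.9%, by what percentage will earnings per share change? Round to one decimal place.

At 98,220 units, contribution = 98,220 × R$116.67 = R$11,459,327.40.
Subtracting fixed costs: EBIT = R$11,459,327.40 − R$4,068,400 = R$7,390,927.40.
After interest of R$2,382,474.00, pre-tax earnings = R$5,008,453.40.
Degree of combined leverage = contribution ÷ (EBIT − I) = R$11,459,327.40 ÷ R$5,008,453.40 = 2.2880.
EPS therefore changes by 2.2880 × (-4.9%) = -11.2%.

-11.2%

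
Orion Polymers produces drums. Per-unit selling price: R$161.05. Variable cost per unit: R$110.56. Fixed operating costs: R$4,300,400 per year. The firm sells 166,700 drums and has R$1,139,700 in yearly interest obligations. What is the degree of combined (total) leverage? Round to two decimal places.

Contribution at this volume is 166,700 × R$50.49 = R$8,416,683.00.
EBIT = R$8,416,683.00 − R$4,300,400 = R$4,116,283.00. Interest = R$1,139,700.00, so EBIT − I = R$2,976,583.00.
Degree of total leverage = total CM / (EBIT − interest) = R$8,416,683.00 / R$2,976,583.00 = 2.8276.

2.83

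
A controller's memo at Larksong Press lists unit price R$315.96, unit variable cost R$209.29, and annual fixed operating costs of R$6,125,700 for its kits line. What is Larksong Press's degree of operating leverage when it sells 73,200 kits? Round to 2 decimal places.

At 73,200 units, contribution = 73,200 × R$106.67 = R$7,808,244.00.
EBIT = R$7,808,244.00 − R$6,125,700 = R$1,682,544.00.
So DOL = total CM / EBIT = R$7,808,244.00 / R$1,682,544.00 = 4.6407.

4.64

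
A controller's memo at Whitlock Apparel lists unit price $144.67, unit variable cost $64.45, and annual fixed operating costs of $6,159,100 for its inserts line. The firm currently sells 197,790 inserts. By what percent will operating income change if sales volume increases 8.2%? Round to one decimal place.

Total contribution margin = 197,790 × $80.22 = $15,866,713.80.
Operating income = contribution − fixed costs = $15,866,713.80 − $6,159,100 = $9,707,613.80.
Degree of operating leverage = $15,866,713.80 / $9,707,613.80 = 1.6345.
So EBIT moves 1.6345 × (+8.2%) = +13.4%.

+13.4%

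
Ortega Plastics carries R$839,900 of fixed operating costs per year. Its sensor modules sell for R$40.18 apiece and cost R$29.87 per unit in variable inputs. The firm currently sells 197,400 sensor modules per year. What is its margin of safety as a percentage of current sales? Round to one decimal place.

Each unit contributes R$40.18 − R$29.87 = R$10.31. Break-even units = R$839,900 ÷ R$10.31 = 81,464.60; break-even revenue = 81,464.60 × R$40.18 = R$3,273,247.53.
Actual sales revenue = 197,400 × R$40.18 = R$7,931,532.00.
Margin of safety = (R$7,931,532.00 − R$3,273,247.53) ÷ R$7,931,532.00 = 58.7%.

58.7%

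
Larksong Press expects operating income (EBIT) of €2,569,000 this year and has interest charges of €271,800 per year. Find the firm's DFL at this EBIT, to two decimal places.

Annual interest charges come to €271,800.00.
DFL = EBIT ÷ (EBIT − I) = €2,569,000 ÷ (€2,569,000 − €271,800.00) = €2,569,000 ÷ €2,297,200.00 = 1.1183.

1.12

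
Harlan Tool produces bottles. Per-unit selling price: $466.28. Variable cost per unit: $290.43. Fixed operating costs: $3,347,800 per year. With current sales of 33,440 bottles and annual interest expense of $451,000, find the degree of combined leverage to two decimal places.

2.82

Contribution at this volume is 33,440 × $175.85 = $5,880,424.00.
Subtracting fixed costs: EBIT = $5,880,424.00 − $3,347,800 = $2,532,624.00. Interest = $451,000.00, so EBIT − I = $2,081,624.00.
Degree of total leverage = total CM / (EBIT − interest) = $5,880,424.00 / $2,081,624.00 = 2.8249.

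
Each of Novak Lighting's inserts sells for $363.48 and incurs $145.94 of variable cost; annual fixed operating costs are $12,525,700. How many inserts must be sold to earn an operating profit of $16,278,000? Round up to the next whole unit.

132,407 inserts

Each unit contributes $363.48 − $145.94 = $217.54.
Required volume = (fixed costs + target profit) ÷ CM = ($12,525,700 + $16,278,000) ÷ $217.54 = 132,406.45, so 132,407 inserts.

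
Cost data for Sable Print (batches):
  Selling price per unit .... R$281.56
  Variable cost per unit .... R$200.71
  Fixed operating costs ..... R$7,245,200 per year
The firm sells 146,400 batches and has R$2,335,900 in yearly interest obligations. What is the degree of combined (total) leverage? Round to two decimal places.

At 146,400 units, contribution = 146,400 × R$80.85 = R$11,836,440.00.
Operating income = contribution − fixed costs = R$11,836,440.00 − R$7,245,200 = R$4,591,240.00. Interest = R$2,335,900.00, so EBIT − I = R$2,255,340.00.
DCL = contribution ÷ (EBIT − I) = R$11,836,440.00 ÷ R$2,255,340.00 = 5.2482.

5.25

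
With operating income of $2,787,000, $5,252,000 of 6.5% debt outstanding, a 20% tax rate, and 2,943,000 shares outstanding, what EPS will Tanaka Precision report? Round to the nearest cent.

Pre-tax income = $2,787,000 − $341,380.00 = $2,445,620.00.
Net income = $2,445,620.00 × (1 − 0.20) = $1,956,496.00.
Per share: $1,956,496.00 / 2,943,000 shares = $0.66.

$0.66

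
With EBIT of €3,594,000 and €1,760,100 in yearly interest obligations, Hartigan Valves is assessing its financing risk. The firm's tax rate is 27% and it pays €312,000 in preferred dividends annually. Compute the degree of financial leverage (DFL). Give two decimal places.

Interest = €1,760,100.00.
Preferred dividends grossed up pre-tax: €312,000 / (1 − 0.27) = €427,397.26.
DFL = EBIT ÷ [EBIT − I − D_p/(1−t)] = €3,594,000 ÷ [€3,594,000 − €1,760,100.00 − €427,397.26] = €3,594,000 ÷ €1,406,502.74 = 2.5553.

2.56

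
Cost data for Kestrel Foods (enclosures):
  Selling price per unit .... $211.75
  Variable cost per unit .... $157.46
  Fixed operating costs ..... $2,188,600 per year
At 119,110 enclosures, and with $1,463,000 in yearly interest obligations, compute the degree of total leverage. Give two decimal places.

2.30

Total contribution margin = 119,110 × $54.29 = $6,466,481.90.
Operating income = contribution − fixed costs = $6,466,481.90 − $2,188,600 = $4,277,881.90. Interest = $1,463,000.00, so EBIT − I = $2,814,881.90.
Degree of total leverage = total CM / (EBIT − interest) = $6,466,481.90 / $2,814,881.90 = 2.2972.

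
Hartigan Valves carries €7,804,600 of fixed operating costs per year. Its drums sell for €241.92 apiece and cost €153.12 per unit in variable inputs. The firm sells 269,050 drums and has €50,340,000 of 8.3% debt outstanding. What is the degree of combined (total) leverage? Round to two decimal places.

2.01

At 269,050 units, contribution = 269,050 × €88.80 = €23,891,640.00.
EBIT = €23,891,640.00 − €7,804,600 = €16,087,040.00. Interest = €4,178,220.00, so EBIT − I = €11,908,820.00.
Degree of total leverage = total CM / (EBIT − interest) = €23,891,640.00 / €11,908,820.00 = 2.0062.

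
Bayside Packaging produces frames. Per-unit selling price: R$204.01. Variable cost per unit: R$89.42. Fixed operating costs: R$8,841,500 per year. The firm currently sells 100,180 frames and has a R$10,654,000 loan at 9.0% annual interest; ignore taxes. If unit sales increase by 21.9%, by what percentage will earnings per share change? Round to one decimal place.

+149.7%

At 100,180 units, contribution = 100,180 × R$114.59 = R$11,479,626.20.
Subtracting fixed costs: EBIT = R$11,479,626.20 − R$8,841,500 = R$2,638,126.20.
Interest = R$958,860.00, so EBIT − I = R$1,679,266.20.
Degree of combined leverage = contribution ÷ (EBIT − I) = R$11,479,626.20 ÷ R$1,679,266.20 = 6.8361.
%ΔEPS = DCL × %ΔSales = 6.8361 × +21.9% = +149.7%.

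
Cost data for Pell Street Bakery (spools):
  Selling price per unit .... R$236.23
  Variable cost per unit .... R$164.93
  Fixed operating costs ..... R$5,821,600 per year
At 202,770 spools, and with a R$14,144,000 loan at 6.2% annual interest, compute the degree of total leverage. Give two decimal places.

At 202,770 units, contribution = 202,770 × R$71.30 = R$14,457,501.00.
Operating income = contribution − fixed costs = R$14,457,501.00 − R$5,821,600 = R$8,635,901.00. Interest = R$876,928.00.
DOL = R$14,457,501.00 ÷ R$8,635,901.00 = 1.6741; DFL = R$8,635,901.00 ÷ R$7,758,973.00 = 1.1130.
Combined leverage = 1.6741 × 1.1130 = 1.8633.

1.86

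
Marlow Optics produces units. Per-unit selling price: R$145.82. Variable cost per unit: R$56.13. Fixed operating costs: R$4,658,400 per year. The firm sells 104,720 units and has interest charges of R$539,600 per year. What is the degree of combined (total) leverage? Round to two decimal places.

2.24

At 104,720 units, contribution = 104,720 × R$89.69 = R$9,392,336.80.
Operating income = contribution − fixed costs = R$9,392,336.80 − R$4,658,400 = R$4,733,936.80. Interest = R$539,600.00.
DOL = R$9,392,336.80 ÷ R$4,733,936.80 = 1.9840; DFL = R$4,733,936.80 ÷ R$4,194,336.80 = 1.1286.
DCL = DOL × DFL = 1.9840 × 1.1286 = 2.2391.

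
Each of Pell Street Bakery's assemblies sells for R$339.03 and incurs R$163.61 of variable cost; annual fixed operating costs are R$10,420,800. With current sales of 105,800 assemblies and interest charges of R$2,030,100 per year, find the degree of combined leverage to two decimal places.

3.04

At 105,800 units, contribution = 105,800 × R$175.42 = R$18,559,436.00.
EBIT = R$18,559,436.00 − R$10,420,800 = R$8,138,636.00. Interest = R$2,030,100.00, so EBIT − I = R$6,108,536.00.
DCL = contribution ÷ (EBIT − I) = R$18,559,436.00 ÷ R$6,108,536.00 = 3.0383.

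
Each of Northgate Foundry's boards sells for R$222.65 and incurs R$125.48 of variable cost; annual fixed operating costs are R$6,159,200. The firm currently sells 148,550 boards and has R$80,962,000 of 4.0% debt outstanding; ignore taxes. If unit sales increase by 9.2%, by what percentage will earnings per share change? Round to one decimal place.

+26.4%

Contribution at this volume is 148,550 × R$97.17 = R$14,434,603.50.
Operating income = contribution − fixed costs = R$14,434,603.50 − R$6,159,200 = R$8,275,403.50.
Interest = R$3,238,480.00, so EBIT − I = R$5,036,923.50.
Degree of combined leverage = contribution ÷ (EBIT − I) = R$14,434,603.50 ÷ R$5,036,923.50 = 2.8658.
%ΔEPS = DCL × %ΔSales = 2.8658 × +9.2% = +26.4%.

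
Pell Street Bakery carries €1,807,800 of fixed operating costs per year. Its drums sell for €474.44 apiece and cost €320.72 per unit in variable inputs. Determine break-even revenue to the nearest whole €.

€5,579,577

CM per unit = €474.44 − €320.72 = €153.72; CM ratio = €153.72 / €474.44 = 0.3240.
Break-even sales = FC ÷ CM ratio = €1,807,800 × €474.44 / €153.72 = €5,579,577.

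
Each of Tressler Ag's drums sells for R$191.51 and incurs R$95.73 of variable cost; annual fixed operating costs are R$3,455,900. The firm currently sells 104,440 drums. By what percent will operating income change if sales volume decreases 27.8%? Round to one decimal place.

-42.5%

Contribution at this volume is 104,440 × R$95.78 = R$10,003,263.20.
Subtracting fixed costs: EBIT = R$10,003,263.20 − R$3,455,900 = R$6,547,363.20.
DOL = contribution ÷ EBIT = R$10,003,263.20 ÷ R$6,547,363.20 = 1.5278.
Operating income changes by 1.5278 × -27.8% = -42.5%.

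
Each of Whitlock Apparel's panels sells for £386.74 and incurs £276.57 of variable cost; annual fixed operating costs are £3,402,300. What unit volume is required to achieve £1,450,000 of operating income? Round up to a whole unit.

Unit CM = price − variable cost = £386.74 − £276.57 = £110.17.
Units = (FC + target) / CM = (£3,402,300 + £1,450,000) / £110.17 = 44,043.75, so 44,044 panels.

44,044 panels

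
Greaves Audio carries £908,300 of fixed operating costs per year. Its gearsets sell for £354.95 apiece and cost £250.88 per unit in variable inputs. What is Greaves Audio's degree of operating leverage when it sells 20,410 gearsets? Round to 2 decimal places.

Total contribution margin = 20,410 × £104.07 = £2,124,068.70.
Operating income = contribution − fixed costs = £2,124,068.70 − £908,300 = £1,215,768.70.
Degree of operating leverage = £2,124,068.70 / £1,215,768.70 = 1.7471.

1.75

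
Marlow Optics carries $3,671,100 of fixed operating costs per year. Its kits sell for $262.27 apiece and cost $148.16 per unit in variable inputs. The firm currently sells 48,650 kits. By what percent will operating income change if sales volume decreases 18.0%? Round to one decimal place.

At 48,650 units, contribution = 48,650 × $114.11 = $5,551,451.50.
Operating income = contribution − fixed costs = $5,551,451.50 − $3,671,100 = $1,880,351.50.
So DOL = total CM / EBIT = $5,551,451.50 / $1,880,351.50 = 2.9523.
Operating income changes by 2.9523 × -18.0% = -53.1%.

-53.1%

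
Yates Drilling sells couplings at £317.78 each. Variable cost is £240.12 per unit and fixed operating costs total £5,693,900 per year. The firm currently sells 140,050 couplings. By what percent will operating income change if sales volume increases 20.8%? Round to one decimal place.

+43.7%

Contribution at this volume is 140,050 × £77.66 = £10,876,283.00.
Operating income = contribution − fixed costs = £10,876,283.00 − £5,693,900 = £5,182,383.00.
Degree of operating leverage = £10,876,283.00 / £5,182,383.00 = 2.0987.
%ΔEBIT = DOL × %ΔSales = 2.0987 × +20.8% = +43.7%.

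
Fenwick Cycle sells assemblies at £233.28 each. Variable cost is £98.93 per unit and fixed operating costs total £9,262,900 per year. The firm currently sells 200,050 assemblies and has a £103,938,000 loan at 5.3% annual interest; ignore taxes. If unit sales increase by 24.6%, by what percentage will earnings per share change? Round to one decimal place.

Total contribution margin = 200,050 × £134.35 = £26,876,717.50.
Subtracting fixed costs: EBIT = £26,876,717.50 − £9,262,900 = £17,613,817.50.
After interest of £5,508,714.00, pre-tax earnings = £12,105,103.50.
DCL = total CM / (EBIT − I) = £26,876,717.50 / £12,105,103.50 = 2.2203.
%ΔEPS = DCL × %ΔSales = 2.2203 × +24.6% = +54.6%.

+54.6%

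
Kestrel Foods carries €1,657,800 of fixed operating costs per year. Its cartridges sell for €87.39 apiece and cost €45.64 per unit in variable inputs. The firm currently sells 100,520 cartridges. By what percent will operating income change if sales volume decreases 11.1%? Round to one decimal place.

Contribution at this volume is 100,520 × €41.75 = €4,196,710.00.
Subtracting fixed costs: EBIT = €4,196,710.00 − €1,657,800 = €2,538,910.00.
DOL = contribution ÷ EBIT = €4,196,710.00 ÷ €2,538,910.00 = 1.6530.
So EBIT moves 1.6530 × (-11.1%) = -18.3%.

-18.3%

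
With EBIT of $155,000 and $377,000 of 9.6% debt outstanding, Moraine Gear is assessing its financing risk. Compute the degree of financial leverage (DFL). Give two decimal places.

1.30

Interest = $36,192.00.
DFL = EBIT ÷ (EBIT − I) = $155,000 ÷ ($155,000 − $36,192.00) = $155,000 ÷ $118,808.00 = 1.3046.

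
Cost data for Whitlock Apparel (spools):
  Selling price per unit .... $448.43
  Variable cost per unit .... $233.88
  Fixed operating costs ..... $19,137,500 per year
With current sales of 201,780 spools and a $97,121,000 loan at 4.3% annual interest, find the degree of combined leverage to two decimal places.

Contribution at this volume is 201,780 × $214.55 = $43,291,899.00.
EBIT = $43,291,899.00 − $19,137,500 = $24,154,399.00. Interest = $4,176,203.00, so EBIT − I = $19,978,196.00.
DCL = contribution ÷ (EBIT − I) = $43,291,899.00 ÷ $19,978,196.00 = 2.1670.

2.17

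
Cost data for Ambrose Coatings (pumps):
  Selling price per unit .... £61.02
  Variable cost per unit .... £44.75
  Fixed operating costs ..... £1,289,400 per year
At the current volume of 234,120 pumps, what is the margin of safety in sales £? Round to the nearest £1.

Each unit contributes £61.02 − £44.75 = £16.27. Break-even units = £1,289,400 ÷ £16.27 = 79,250.15; break-even revenue = 79,250.15 × £61.02 = £4,835,844.38.
Current sales = 234,120 × £61.02 = £14,286,002.40.
Margin of safety = £14,286,002.40 − £4,835,844.38 = £9,450,158.

£9,450,158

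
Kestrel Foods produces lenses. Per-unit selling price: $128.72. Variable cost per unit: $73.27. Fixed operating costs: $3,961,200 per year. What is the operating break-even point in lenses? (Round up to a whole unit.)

71,438 lenses

Contribution margin per unit = $128.72 − $73.27 = $55.45.
Break-even Q = $3,961,200 / $55.45 = 71,437.33 → 71,438 lenses.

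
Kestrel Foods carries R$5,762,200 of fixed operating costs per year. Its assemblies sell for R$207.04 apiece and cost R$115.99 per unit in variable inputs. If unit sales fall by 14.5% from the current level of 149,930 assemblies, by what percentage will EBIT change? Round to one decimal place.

Total contribution margin = 149,930 × R$91.05 = R$13,651,126.50.
EBIT = R$13,651,126.50 − R$5,762,200 = R$7,888,926.50.
So DOL = total CM / EBIT = R$13,651,126.50 / R$7,888,926.50 = 1.7304.
%ΔEBIT = DOL × %ΔSales = 1.7304 × -14.5% = -25.1%.

-25.1%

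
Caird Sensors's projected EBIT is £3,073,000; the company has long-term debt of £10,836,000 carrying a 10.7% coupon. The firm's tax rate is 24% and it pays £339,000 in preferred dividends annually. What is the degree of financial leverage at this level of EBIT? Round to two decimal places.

Interest = £1,159,452.00.
Preferred dividends grossed up pre-tax: £339,000 / (1 − 0.24) = £446,052.63.
DFL = EBIT ÷ [EBIT − I − D_p/(1−t)] = £3,073,000 ÷ [£3,073,000 − £1,159,452.00 − £446,052.63] = £3,073,000 ÷ £1,467,495.37 = 2.0940.

2.09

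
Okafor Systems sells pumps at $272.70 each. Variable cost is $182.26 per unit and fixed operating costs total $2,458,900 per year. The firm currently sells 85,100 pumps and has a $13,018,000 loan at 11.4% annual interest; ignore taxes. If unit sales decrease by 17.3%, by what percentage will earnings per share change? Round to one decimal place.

-35.5%

Contribution at this volume is 85,100 × $90.44 = $7,696,444.00.
EBIT = $7,696,444.00 − $2,458,900 = $5,237,544.00.
Interest = $1,484,052.00, so EBIT − I = $3,753,492.00.
Degree of combined leverage = contribution ÷ (EBIT − I) = $7,696,444.00 ÷ $3,753,492.00 = 2.0505.
EPS therefore changes by 2.0505 × (-17.3%) = -35.5%.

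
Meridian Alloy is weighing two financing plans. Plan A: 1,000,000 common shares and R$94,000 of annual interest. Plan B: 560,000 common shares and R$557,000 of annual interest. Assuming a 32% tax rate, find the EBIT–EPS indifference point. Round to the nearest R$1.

R$1,146,273

At indifference, (EBIT − 94,000)(1 − t)/1,000,000 = (EBIT − 557,000)(1 − t)/560,000.
Cancelling (1 − t) and cross-multiplying: 560,000·(EBIT − 94,000) = 1,000,000·(EBIT − 557,000).
EBIT × (1,000,000 − 560,000) = 557,000 × 1,000,000 − 94,000 × 560,000 = 504,360,000,000, so EBIT = 504,360,000,000 ÷ 440,000 = 1,146,272.73.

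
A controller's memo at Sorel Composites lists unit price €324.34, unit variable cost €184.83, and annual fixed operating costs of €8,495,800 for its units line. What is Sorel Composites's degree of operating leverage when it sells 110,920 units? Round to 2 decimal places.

Total contribution margin = 110,920 × €139.51 = €15,474,449.20.
Operating income = contribution − fixed costs = €15,474,449.20 − €8,495,800 = €6,978,649.20.
So DOL = total CM / EBIT = €15,474,449.20 / €6,978,649.20 = 2.2174.

2.22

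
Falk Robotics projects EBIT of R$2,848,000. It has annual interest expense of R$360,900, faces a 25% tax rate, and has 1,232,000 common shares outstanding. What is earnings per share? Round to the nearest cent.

Interest = R$360,900.00, so EBT = R$2,848,000 − R$360,900.00 = R$2,487,100.00.
After tax at 25%: net income = R$2,487,100.00 × 0.75 = R$1,865,325.00.
EPS = R$1,865,325.00 ÷ 1,232,000 = R$1.51.

R$1.51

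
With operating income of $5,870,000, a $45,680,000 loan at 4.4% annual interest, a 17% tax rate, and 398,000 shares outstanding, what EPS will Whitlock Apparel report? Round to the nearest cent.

Interest = $2,009,920.00, so EBT = $5,870,000 − $2,009,920.00 = $3,860,080.00.
Net income = $3,860,080.00 × (1 − 0.17) = $3,203,866.40.
EPS = $3,203,866.40 ÷ 398,000 = $8.05.

$8.05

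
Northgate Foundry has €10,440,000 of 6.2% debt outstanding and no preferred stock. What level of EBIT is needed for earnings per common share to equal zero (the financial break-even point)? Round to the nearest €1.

Annual interest = 6.2% × €10,440,000 = €647,280.00.
With no preferred dividends, EPS = 0 when EBIT exactly covers interest, so the financial break-even EBIT is €647,280.00.

€647,280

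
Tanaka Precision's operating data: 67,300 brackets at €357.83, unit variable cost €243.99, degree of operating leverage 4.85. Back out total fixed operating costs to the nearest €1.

€6,081,755

At 67,300 units, contribution = 67,300 × €113.84 = €7,661,432.00.
Since DOL = CM ÷ EBIT, EBIT = €7,661,432.00 ÷ 4.85 = €1,579,676.70.
Fixed costs = CM − EBIT = €7,661,432.00 − €1,579,676.70 = €6,081,755.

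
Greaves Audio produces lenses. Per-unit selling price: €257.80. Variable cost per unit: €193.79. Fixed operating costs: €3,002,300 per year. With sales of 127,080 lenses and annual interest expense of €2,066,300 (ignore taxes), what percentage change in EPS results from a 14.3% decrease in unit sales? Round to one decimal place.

-37.9%

At 127,080 units, contribution = 127,080 × €64.01 = €8,134,390.80.
Subtracting fixed costs: EBIT = €8,134,390.80 − €3,002,300 = €5,132,090.80.
Interest = €2,066,300.00, so EBIT − I = €3,065,790.80.
DCL = total CM / (EBIT − I) = €8,134,390.80 / €3,065,790.80 = 2.6533.
%ΔEPS = DCL × %ΔSales = 2.6533 × -14.3% = -37.9%.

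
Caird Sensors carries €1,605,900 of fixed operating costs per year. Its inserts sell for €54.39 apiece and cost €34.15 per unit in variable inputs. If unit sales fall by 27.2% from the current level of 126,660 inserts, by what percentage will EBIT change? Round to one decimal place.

-72.8%

Total contribution margin = 126,660 × €20.24 = €2,563,598.40.
Operating income = contribution − fixed costs = €2,563,598.40 − €1,605,900 = €957,698.40.
So DOL = total CM / EBIT = €2,563,598.40 / €957,698.40 = 2.6768.
%ΔEBIT = DOL × %ΔSales = 2.6768 × -27.2% = -72.8%.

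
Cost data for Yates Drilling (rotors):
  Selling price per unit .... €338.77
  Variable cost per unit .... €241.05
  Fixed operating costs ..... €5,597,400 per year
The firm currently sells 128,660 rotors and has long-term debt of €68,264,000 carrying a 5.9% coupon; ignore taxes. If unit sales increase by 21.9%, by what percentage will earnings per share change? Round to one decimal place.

+93.4%

Total contribution margin = 128,660 × €97.72 = €12,572,655.20.
Operating income = contribution − fixed costs = €12,572,655.20 − €5,597,400 = €6,975,255.20.
After interest of €4,027,576.00, pre-tax earnings = €2,947,679.20.
Degree of combined leverage = contribution ÷ (EBIT − I) = €12,572,655.20 ÷ €2,947,679.20 = 4.2653.
%ΔEPS = DCL × %ΔSales = 4.2653 × +21.9% = +93.4%.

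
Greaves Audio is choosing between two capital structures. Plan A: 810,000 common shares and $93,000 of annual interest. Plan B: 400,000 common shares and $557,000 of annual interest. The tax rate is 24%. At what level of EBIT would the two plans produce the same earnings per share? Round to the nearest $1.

$1,009,683

At indifference, (EBIT − 93,000)(1 − t)/810,000 = (EBIT − 557,000)(1 − t)/400,000.
Cancelling (1 − t) and cross-multiplying: 400,000·(EBIT − 93,000) = 810,000·(EBIT − 557,000).
Solving, EBIT = (557,000·810,000 − 93,000·400,000) / (810,000 − 400,000) = 413,970,000,000 / 410,000 = 1,009,682.93.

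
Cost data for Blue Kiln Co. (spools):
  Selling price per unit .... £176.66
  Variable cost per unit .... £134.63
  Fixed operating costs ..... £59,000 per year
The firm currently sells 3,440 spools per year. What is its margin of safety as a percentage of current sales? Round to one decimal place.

Each unit contributes £176.66 − £134.63 = £42.03. Break-even units = £59,000 ÷ £42.03 = 1,403.76; break-even revenue = 1,403.76 × £176.66 = £247,988.10.
Actual sales revenue = 3,440 × £176.66 = £607,710.40.
Margin of safety = (£607,710.40 − £247,988.10) ÷ £607,710.40 = 59.2%.

59.2%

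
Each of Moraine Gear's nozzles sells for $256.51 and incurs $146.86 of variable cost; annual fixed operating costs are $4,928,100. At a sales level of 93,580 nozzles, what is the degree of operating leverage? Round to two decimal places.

At 93,580 units, contribution = 93,580 × $109.65 = $10,261,047.00.
Subtracting fixed costs: EBIT = $10,261,047.00 − $4,928,100 = $5,332,947.00.
Degree of operating leverage = $10,261,047.00 / $5,332,947.00 = 1.9241.

1.92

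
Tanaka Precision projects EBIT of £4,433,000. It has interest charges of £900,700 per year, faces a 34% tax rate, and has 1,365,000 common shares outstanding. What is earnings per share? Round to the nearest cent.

Pre-tax income = £4,433,000 − £900,700.00 = £3,532,300.00.
Net income = £3,532,300.00 × (1 − 0.34) = £2,331,318.00.
Per share: £2,331,318.00 / 1,365,000 shares = £1.71.

£1.71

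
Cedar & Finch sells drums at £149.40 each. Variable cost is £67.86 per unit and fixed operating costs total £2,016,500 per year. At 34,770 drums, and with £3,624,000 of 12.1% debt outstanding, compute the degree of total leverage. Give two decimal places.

Contribution at this volume is 34,770 × £81.54 = £2,835,145.80.
Operating income = contribution − fixed costs = £2,835,145.80 − £2,016,500 = £818,645.80. Interest = £438,504.00, so EBIT − I = £380,141.80.
DCL = contribution ÷ (EBIT − I) = £2,835,145.80 ÷ £380,141.80 = 7.4581.

7.46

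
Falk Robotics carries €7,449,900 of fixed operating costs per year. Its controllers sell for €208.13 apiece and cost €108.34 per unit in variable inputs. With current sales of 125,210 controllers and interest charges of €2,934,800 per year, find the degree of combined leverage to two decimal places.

Total contribution margin = 125,210 × €99.79 = €12,494,705.90.
EBIT = €12,494,705.90 − €7,449,900 = €5,044,805.90. Interest = €2,934,800.00.
DOL = €12,494,705.90 ÷ €5,044,805.90 = 2.4767; DFL = €5,044,805.90 ÷ €2,110,005.90 = 2.3909.
Combined leverage = 2.4767 × 2.3909 = 5.9215.

5.92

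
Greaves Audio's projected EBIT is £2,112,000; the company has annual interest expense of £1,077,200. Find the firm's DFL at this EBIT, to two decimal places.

2.04

Interest = £1,077,200.00.
DFL = EBIT ÷ (EBIT − I) = £2,112,000 ÷ (£2,112,000 − £1,077,200.00) = £2,112,000 ÷ £1,034,800.00 = 2.0410.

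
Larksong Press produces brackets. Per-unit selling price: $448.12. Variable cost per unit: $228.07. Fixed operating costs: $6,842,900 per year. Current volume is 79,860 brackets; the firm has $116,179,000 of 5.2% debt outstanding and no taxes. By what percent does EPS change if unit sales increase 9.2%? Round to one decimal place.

+34.5%

At 79,860 units, contribution = 79,860 × $220.05 = $17,573,193.00.
EBIT = $17,573,193.00 − $6,842,900 = $10,730,293.00.
After interest of $6,041,308.00, pre-tax earnings = $4,688,985.00.
Degree of combined leverage = contribution ÷ (EBIT − I) = $17,573,193.00 ÷ $4,688,985.00 = 3.7478.
%ΔEPS = DCL × %ΔSales = 3.7478 × +9.2% = +34.5%.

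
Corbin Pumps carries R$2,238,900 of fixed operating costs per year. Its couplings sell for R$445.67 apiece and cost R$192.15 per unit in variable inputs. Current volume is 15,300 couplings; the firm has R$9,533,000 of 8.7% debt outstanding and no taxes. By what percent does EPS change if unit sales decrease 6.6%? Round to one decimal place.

-31.6%

Total contribution margin = 15,300 × R$253.52 = R$3,878,856.00.
EBIT = R$3,878,856.00 − R$2,238,900 = R$1,639,956.00.
Interest = R$829,371.00, so EBIT − I = R$810,585.00.
DCL = total CM / (EBIT − I) = R$3,878,856.00 / R$810,585.00 = 4.7853.
%ΔEPS = DCL × %ΔSales = 4.7853 × -6.6% = -31.6%.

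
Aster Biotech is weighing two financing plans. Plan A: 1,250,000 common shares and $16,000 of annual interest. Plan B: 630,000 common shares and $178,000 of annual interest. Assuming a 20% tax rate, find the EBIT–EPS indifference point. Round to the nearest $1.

$342,613

Set EPS_A = EPS_B: (EBIT − $16,000)(1 − 0.20) ÷ 1,250,000 = (EBIT − $178,000)(1 − 0.20) ÷ 630,000.
Cancelling (1 − t) and cross-multiplying: 630,000·(EBIT − 16,000) = 1,250,000·(EBIT − 178,000).
EBIT × (1,250,000 − 630,000) = 178,000 × 1,250,000 − 16,000 × 630,000 = 212,420,000,000, so EBIT = 212,420,000,000 ÷ 620,000 = 342,612.90.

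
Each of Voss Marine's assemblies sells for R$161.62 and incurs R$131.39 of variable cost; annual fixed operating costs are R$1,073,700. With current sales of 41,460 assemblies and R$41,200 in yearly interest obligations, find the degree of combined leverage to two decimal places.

9.05

At 41,460 units, contribution = 41,460 × R$30.23 = R$1,253,335.80.
EBIT = R$1,253,335.80 − R$1,073,700 = R$179,635.80. Interest = R$41,200.00, so EBIT − I = R$138,435.80.
Degree of total leverage = total CM / (EBIT − interest) = R$1,253,335.80 / R$138,435.80 = 9.0536.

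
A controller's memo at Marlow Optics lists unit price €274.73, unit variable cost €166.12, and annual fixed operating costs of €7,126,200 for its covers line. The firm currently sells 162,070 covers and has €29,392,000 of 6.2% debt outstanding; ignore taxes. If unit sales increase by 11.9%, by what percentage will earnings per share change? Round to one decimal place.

Total contribution margin = 162,070 × €108.61 = €17,602,422.70.
Operating income = contribution − fixed costs = €17,602,422.70 − €7,126,200 = €10,476,222.70.
After interest of €1,822,304.00, pre-tax earnings = €8,653,918.70.
DCL = total CM / (EBIT − I) = €17,602,422.70 / €8,653,918.70 = 2.0340.
EPS therefore changes by 2.0340 × (+11.9%) = +24.2%.

+24.2%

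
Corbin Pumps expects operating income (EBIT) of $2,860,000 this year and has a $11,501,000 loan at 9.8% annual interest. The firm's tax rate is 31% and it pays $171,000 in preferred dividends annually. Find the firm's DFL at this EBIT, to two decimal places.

1.93

Interest = $1,127,098.00.
Preferred dividends grossed up pre-tax: $171,000 / (1 − 0.31) = $247,826.09.
DFL = EBIT ÷ [EBIT − I − D_p/(1−t)] = $2,860,000 ÷ [$2,860,000 − $1,127,098.00 − $247,826.09] = $2,860,000 ÷ $1,485,075.91 = 1.9258.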